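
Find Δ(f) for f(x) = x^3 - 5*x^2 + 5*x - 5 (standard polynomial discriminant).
Δ = -800

For x^3 + a x^2 + b x + c the discriminant is Δ = 18 a b c - 4 a^3 c + a^2 b^2 - 4 b^3 - 27 c^2.
Plug a = -5, b = 5, c = -5:
  18*(-5)*(5)*(-5) - 4*(-5)^3*(-5) + (-5)^2*(5)^2 - 4*(5)^3 - 27*(-5)^2
  = 2250 + (-2500) + 625 + (-500) + (-675)
  = -800.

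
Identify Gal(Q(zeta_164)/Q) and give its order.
|Gal(Q(zeta_164)/Q)| = phi(164) = 80; group ≅ (Z/164Z)^* ≅ Z/2Z × Z/40Z

The n-th cyclotomic polynomial Φ_164(x) is the minimal polynomial of zeta_164 over Q and has degree phi(164) = 80. So Q(zeta_164) is a degree-80 Galois extension with Galois group (Z/164Z)^*. By CRT, (Z/164Z)^* ≅ (Z/4Z)^* × (Z/41Z)^*. Each prime-power unit group is (Z/4Z)^* ≅ Z/2Z; (Z/41Z)^* ≅ Z/40Z. Hence Gal(Q(zeta_164)/Q) ≅ Z/2Z × Z/40Z.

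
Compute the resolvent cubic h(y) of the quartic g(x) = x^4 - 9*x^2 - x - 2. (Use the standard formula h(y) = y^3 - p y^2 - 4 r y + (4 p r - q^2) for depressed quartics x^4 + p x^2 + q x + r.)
h(y) = y^3 + 9*y^2 + 8*y + 71

Identify coefficients: p = -9, q = -1, r = -2.
Plug into h(y) = y^3 - p y^2 - 4 r y + (4 p r - q^2):
  h(y) = y^3 - (-9) y^2 - 4*(-2) y + (4*(-9)*(-2) - (-1)^2)
       = y^3 + (9) y^2 + (8) y + (71).
Simplifying: h(y) = y^3 + 9*y^2 + 8*y + 71.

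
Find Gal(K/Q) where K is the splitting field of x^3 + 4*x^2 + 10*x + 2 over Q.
Gal(K/Q) = S_3 (symmetric group of order 6)

Compute the discriminant of x^3 + (4)*x^2 + (10)*x + (2): Δ = -1580. Since Δ is not a rational square, the Galois group is not contained in A_3; it must be the full S_3 (irreducibility of the cubic rules out anything smaller).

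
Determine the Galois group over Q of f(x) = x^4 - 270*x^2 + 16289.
Gal(K/Q) = V_4 (Klein four-group, Z/2Z × Z/2Z)

f factors as (x^2 - 179)(x^2 - 91), so the splitting field is K = Q(sqrt(179), sqrt(91)). The elements 179, 91, 16289 are all non-squares in Q, so sqrt(179) and sqrt(91) generate independent quadratic extensions. Thus [K:Q] = 4 and Gal(K/Q) is generated by the two order-2 automorphisms sqrt(179) ↦ -sqrt(179) and sqrt(91) ↦ -sqrt(91), giving V_4.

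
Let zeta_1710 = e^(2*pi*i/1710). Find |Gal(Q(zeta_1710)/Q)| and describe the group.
|Gal(Q(zeta_1710)/Q)| = phi(1710) = 432; group ≅ (Z/1710Z)^* ≅ Z/4Z × Z/6Z × Z/18Z

The n-th cyclotomic polynomial Φ_1710(x) is the minimal polynomial of zeta_1710 over Q and has degree phi(1710) = 432. So Q(zeta_1710) is a degree-432 Galois extension with Galois group (Z/1710Z)^*. By CRT, (Z/1710Z)^* ≅ (Z/2Z)^* × (Z/9Z)^* × (Z/5Z)^* × (Z/19Z)^*. Each prime-power unit group is (Z/2Z)^* ≅ trivial group (order 1); (Z/9Z)^* ≅ Z/6Z; (Z/5Z)^* ≅ Z/4Z; (Z/19Z)^* ≅ Z/18Z. Hence Gal(Q(zeta_1710)/Q) ≅ Z/4Z × Z/6Z × Z/18Z.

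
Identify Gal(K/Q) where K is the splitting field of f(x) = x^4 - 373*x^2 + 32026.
Gal(K/Q) = V_4 (Klein four-group, Z/2Z × Z/2Z)

f factors as (x^2 - 134)(x^2 - 239), so the splitting field is K = Q(sqrt(134), sqrt(239)). The elements 134, 239, 32026 are all non-squares in Q, so sqrt(134) and sqrt(239) generate independent quadratic extensions. Thus [K:Q] = 4 and Gal(K/Q) is generated by the two order-2 automorphisms sqrt(134) ↦ -sqrt(134) and sqrt(239) ↦ -sqrt(239), giving V_4.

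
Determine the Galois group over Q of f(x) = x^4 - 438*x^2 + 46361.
Gal(K/Q) = V_4 (Klein four-group, Z/2Z × Z/2Z)

f factors as (x^2 - 259)(x^2 - 179), so the splitting field is K = Q(sqrt(259), sqrt(179)). The elements 259, 179, 46361 are all non-squares in Q, so sqrt(259) and sqrt(179) generate independent quadratic extensions. Thus [K:Q] = 4 and Gal(K/Q) is generated by the two order-2 automorphisms sqrt(259) ↦ -sqrt(259) and sqrt(179) ↦ -sqrt(179), giving V_4.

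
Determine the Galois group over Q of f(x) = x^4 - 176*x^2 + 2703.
Gal(K/Q) = V_4 (Klein four-group, Z/2Z × Z/2Z)

f factors as (x^2 - 17)(x^2 - 159), so the splitting field is K = Q(sqrt(17), sqrt(159)). The elements 17, 159, 2703 are all non-squares in Q, so sqrt(17) and sqrt(159) generate independent quadratic extensions. Thus [K:Q] = 4 and Gal(K/Q) is generated by the two order-2 automorphisms sqrt(17) ↦ -sqrt(17) and sqrt(159) ↦ -sqrt(159), giving V_4.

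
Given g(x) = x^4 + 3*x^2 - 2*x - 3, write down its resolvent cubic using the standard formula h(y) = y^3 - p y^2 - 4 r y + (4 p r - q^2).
h(y) = y^3 - 3*y^2 + 12*y - 40

Identify coefficients: p = 3, q = -2, r = -3.
Plug into h(y) = y^3 - p y^2 - 4 r y + (4 p r - q^2):
  h(y) = y^3 - (3) y^2 - 4*(-3) y + (4*(3)*(-3) - (-2)^2)
       = y^3 + (-3) y^2 + (12) y + (-40).
Simplifying: h(y) = y^3 - 3*y^2 + 12*y - 40.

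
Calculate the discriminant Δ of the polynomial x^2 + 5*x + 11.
Δ = -19

For a quadratic a x^2 + b x + c the discriminant is Δ = b^2 - 4ac = (5)^2 - 4*(1)*(11) = 25 - (44) = -19.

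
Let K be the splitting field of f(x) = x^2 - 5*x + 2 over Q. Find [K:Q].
[K:Q] = 2

The discriminant of x^2 + (-5)*x + (2) is b^2 - 4c = 25 - (8) = 17. Since 17 is not a perfect square in Q, the polynomial is irreducible over Q. Its two roots generate a degree-2 extension, so [K:Q] = 2.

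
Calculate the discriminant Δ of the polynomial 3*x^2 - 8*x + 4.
Δ = 16

For a quadratic a x^2 + b x + c the discriminant is Δ = b^2 - 4ac = (-8)^2 - 4*(3)*(4) = 64 - (48) = 16.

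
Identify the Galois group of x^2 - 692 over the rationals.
Gal(K/Q) = Z/2Z (cyclic of order 2)

x^2 - 692 is irreducible over Q since 692 is not a rational square. The splitting field Q(sqrt(692)) has degree 2 over Q, and its unique nontrivial automorphism is sqrt(692) ↦ -sqrt(692). Hence Gal(Q(sqrt(692))/Q) = Z/2Z.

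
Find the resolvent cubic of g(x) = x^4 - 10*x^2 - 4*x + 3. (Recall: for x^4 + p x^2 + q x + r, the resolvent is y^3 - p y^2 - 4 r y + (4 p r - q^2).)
h(y) = y^3 + 10*y^2 - 12*y - 136

Identify coefficients: p = -10, q = -4, r = 3.
Plug into h(y) = y^3 - p y^2 - 4 r y + (4 p r - q^2):
  h(y) = y^3 - (-10) y^2 - 4*(3) y + (4*(-10)*(3) - (-4)^2)
       = y^3 + (10) y^2 + (-12) y + (-136).
Simplifying: h(y) = y^3 + 10*y^2 - 12*y - 136.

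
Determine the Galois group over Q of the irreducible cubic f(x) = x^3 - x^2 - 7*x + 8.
Gal(K/Q) = S_3 (symmetric group of order 6)

Compute the discriminant of x^3 + (-1)*x^2 + (-7)*x + (8): Δ = 733. Since Δ is not a rational square, the Galois group is not contained in A_3; it must be the full S_3 (irreducibility of the cubic rules out anything smaller).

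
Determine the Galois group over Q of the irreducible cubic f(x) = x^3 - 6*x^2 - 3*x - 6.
Gal(K/Q) = S_3 (symmetric group of order 6)

Compute the discriminant of x^3 + (-6)*x^2 + (-3)*x + (-6): Δ = -7668. Since Δ is not a rational square, the Galois group is not contained in A_3; it must be the full S_3 (irreducibility of the cubic rules out anything smaller).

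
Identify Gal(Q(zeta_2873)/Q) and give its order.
|Gal(Q(zeta_2873)/Q)| = phi(2873) = 2496; group ≅ (Z/2873Z)^* ≅ Z/16Z × Z/156Z

The n-th cyclotomic polynomial Φ_2873(x) is the minimal polynomial of zeta_2873 over Q and has degree phi(2873) = 2496. So Q(zeta_2873) is a degree-2496 Galois extension with Galois group (Z/2873Z)^*. By CRT, (Z/2873Z)^* ≅ (Z/169Z)^* × (Z/17Z)^*. Each prime-power unit group is (Z/169Z)^* ≅ Z/156Z; (Z/17Z)^* ≅ Z/16Z. Hence Gal(Q(zeta_2873)/Q) ≅ Z/16Z × Z/156Z.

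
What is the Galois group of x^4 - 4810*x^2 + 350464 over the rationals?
Gal(K/Q) = Z/2Z (cyclic of order 2)

f factors as (x^2 - 4736)(x^2 - 74), so the splitting field is K = Q(sqrt(4736), sqrt(74)). The squarefree part of 4736 is 74 and the squarefree part of 74 is also 74, so sqrt(4736) and sqrt(74) are both rational multiples of sqrt(74). Hence Q(sqrt(4736)) = Q(sqrt(74)) = Q(sqrt(74)), and the splitting field collapses to a single degree-2 extension with Galois group Z/2Z.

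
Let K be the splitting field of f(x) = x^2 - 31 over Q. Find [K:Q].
[K:Q] = 2

The polynomial x^2 - 31 is irreducible over Q since 31 is not a perfect square. Its splitting field is Q(sqrt(31)), which has degree 2 over Q.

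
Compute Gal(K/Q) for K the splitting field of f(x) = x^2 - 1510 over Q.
Gal(K/Q) = Z/2Z (cyclic of order 2)

x^2 - 1510 is irreducible over Q since 1510 is not a rational square. The splitting field Q(sqrt(1510)) has degree 2 over Q, and its unique nontrivial automorphism is sqrt(1510) ↦ -sqrt(1510). Hence Gal(Q(sqrt(1510))/Q) = Z/2Z.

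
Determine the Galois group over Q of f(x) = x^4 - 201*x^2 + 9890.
Gal(K/Q) = V_4 (Klein four-group, Z/2Z × Z/2Z)

f factors as (x^2 - 115)(x^2 - 86), so the splitting field is K = Q(sqrt(115), sqrt(86)). The elements 115, 86, 9890 are all non-squares in Q, so sqrt(115) and sqrt(86) generate independent quadratic extensions. Thus [K:Q] = 4 and Gal(K/Q) is generated by the two order-2 automorphisms sqrt(115) ↦ -sqrt(115) and sqrt(86) ↦ -sqrt(86), giving V_4.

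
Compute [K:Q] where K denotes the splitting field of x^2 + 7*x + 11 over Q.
[K:Q] = 2

The discriminant of x^2 + (7)*x + (11) is b^2 - 4c = 49 - (44) = 5. Since 5 is not a perfect square in Q, the polynomial is irreducible over Q. Its two roots generate a degree-2 extension, so [K:Q] = 2.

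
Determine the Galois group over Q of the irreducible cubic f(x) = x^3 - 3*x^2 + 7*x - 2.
Gal(K/Q) = S_3 (symmetric group of order 6)

Compute the discriminant of x^3 + (-3)*x^2 + (7)*x + (-2): Δ = -499. Since Δ is not a rational square, the Galois group is not contained in A_3; it must be the full S_3 (irreducibility of the cubic rules out anything smaller).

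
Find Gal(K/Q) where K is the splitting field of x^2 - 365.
Gal(K/Q) = Z/2Z (cyclic of order 2)

x^2 - 365 is irreducible over Q since 365 is not a rational square. The splitting field Q(sqrt(365)) has degree 2 over Q, and its unique nontrivial automorphism is sqrt(365) ↦ -sqrt(365). Hence Gal(Q(sqrt(365))/Q) = Z/2Z.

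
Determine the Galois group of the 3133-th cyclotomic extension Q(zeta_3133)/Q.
|Gal(Q(zeta_3133)/Q)| = phi(3133) = 2880; group ≅ (Z/3133Z)^* ≅ Z/12Z × Z/240Z

The n-th cyclotomic polynomial Φ_3133(x) is the minimal polynomial of zeta_3133 over Q and has degree phi(3133) = 2880. So Q(zeta_3133) is a degree-2880 Galois extension with Galois group (Z/3133Z)^*. By CRT, (Z/3133Z)^* ≅ (Z/13Z)^* × (Z/241Z)^*. Each prime-power unit group is (Z/13Z)^* ≅ Z/12Z; (Z/241Z)^* ≅ Z/240Z. Hence Gal(Q(zeta_3133)/Q) ≅ Z/12Z × Z/240Z.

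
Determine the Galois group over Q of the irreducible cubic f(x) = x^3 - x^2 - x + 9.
Gal(K/Q) = S_3 (symmetric group of order 6)

Compute the discriminant of x^3 + (-1)*x^2 + (-1)*x + (9): Δ = -1984. Since Δ is not a rational square, the Galois group is not contained in A_3; it must be the full S_3 (irreducibility of the cubic rules out anything smaller).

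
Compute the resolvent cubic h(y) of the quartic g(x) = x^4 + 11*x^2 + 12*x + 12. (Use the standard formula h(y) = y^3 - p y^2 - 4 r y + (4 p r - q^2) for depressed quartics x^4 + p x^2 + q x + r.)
h(y) = y^3 - 11*y^2 - 48*y + 384

Identify coefficients: p = 11, q = 12, r = 12.
Plug into h(y) = y^3 - p y^2 - 4 r y + (4 p r - q^2):
  h(y) = y^3 - (11) y^2 - 4*(12) y + (4*(11)*(12) - (12)^2)
       = y^3 + (-11) y^2 + (-48) y + (384).
Simplifying: h(y) = y^3 - 11*y^2 - 48*y + 384.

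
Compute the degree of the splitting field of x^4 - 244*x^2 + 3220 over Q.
[K:Q] = 4

f factors as (x^2 - 14)(x^2 - 230); the splitting field is K = Q(sqrt(14), sqrt(230)). Since 14, 230, and 3220 are all non-squares in Q, the three subfields Q(sqrt(14)), Q(sqrt(230)), Q(sqrt(3220)) are distinct degree-2 extensions, so [K:Q] = 4 (Klein four Galois group).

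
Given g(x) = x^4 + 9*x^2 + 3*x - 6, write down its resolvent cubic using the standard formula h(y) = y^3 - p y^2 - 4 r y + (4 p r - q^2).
h(y) = y^3 - 9*y^2 + 24*y - 225

Identify coefficients: p = 9, q = 3, r = -6.
Plug into h(y) = y^3 - p y^2 - 4 r y + (4 p r - q^2):
  h(y) = y^3 - (9) y^2 - 4*(-6) y + (4*(9)*(-6) - (3)^2)
       = y^3 + (-9) y^2 + (24) y + (-225).
Simplifying: h(y) = y^3 - 9*y^2 + 24*y - 225.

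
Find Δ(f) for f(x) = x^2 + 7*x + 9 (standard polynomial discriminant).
Δ = 13

For a quadratic a x^2 + b x + c the discriminant is Δ = b^2 - 4ac = (7)^2 - 4*(1)*(9) = 49 - (36) = 13.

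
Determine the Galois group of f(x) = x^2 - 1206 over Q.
Gal(K/Q) = Z/2Z (cyclic of order 2)

x^2 - 1206 is irreducible over Q since 1206 is not a rational square. The splitting field Q(sqrt(1206)) has degree 2 over Q, and its unique nontrivial automorphism is sqrt(1206) ↦ -sqrt(1206). Hence Gal(Q(sqrt(1206))/Q) = Z/2Z.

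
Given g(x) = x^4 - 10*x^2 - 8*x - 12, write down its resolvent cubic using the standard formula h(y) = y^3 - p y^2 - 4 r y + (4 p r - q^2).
h(y) = y^3 + 10*y^2 + 48*y + 416

Identify coefficients: p = -10, q = -8, r = -12.
Plug into h(y) = y^3 - p y^2 - 4 r y + (4 p r - q^2):
  h(y) = y^3 - (-10) y^2 - 4*(-12) y + (4*(-10)*(-12) - (-8)^2)
       = y^3 + (10) y^2 + (48) y + (416).
Simplifying: h(y) = y^3 + 10*y^2 + 48*y + 416.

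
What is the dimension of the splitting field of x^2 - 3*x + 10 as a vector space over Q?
[K:Q] = 2

The discriminant of x^2 + (-3)*x + (10) is b^2 - 4c = 9 - (40) = -31. Since -31 is not a perfect square in Q, the polynomial is irreducible over Q. Its two roots generate a degree-2 extension, so [K:Q] = 2.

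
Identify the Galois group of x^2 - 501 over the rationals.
Gal(K/Q) = Z/2Z (cyclic of order 2)

x^2 - 501 is irreducible over Q since 501 is not a rational square. The splitting field Q(sqrt(501)) has degree 2 over Q, and its unique nontrivial automorphism is sqrt(501) ↦ -sqrt(501). Hence Gal(Q(sqrt(501))/Q) = Z/2Z.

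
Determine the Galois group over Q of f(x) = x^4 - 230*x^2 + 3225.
Gal(K/Q) = V_4 (Klein four-group, Z/2Z × Z/2Z)

f factors as (x^2 - 215)(x^2 - 15), so the splitting field is K = Q(sqrt(215), sqrt(15)). The elements 215, 15, 3225 are all non-squares in Q, so sqrt(215) and sqrt(15) generate independent quadratic extensions. Thus [K:Q] = 4 and Gal(K/Q) is generated by the two order-2 automorphisms sqrt(215) ↦ -sqrt(215) and sqrt(15) ↦ -sqrt(15), giving V_4.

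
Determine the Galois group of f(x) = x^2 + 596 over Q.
Gal(K/Q) = Z/2Z (cyclic of order 2)

x^2 + 596 is irreducible over Q since -596 is not a rational square. The splitting field Q(sqrt(-596)) has degree 2 over Q, and its unique nontrivial automorphism is sqrt(-596) ↦ -sqrt(-596). Hence Gal(Q(sqrt(-596))/Q) = Z/2Z.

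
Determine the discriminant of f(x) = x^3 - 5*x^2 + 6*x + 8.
Δ = -2012

For x^3 + a x^2 + b x + c the discriminant is Δ = 18 a b c - 4 a^3 c + a^2 b^2 - 4 b^3 - 27 c^2.
Plug a = -5, b = 6, c = 8:
  18*(-5)*(6)*(8) - 4*(-5)^3*(8) + (-5)^2*(6)^2 - 4*(6)^3 - 27*(8)^2
  = -4320 + (4000) + 900 + (-864) + (-1728)
  = -2012.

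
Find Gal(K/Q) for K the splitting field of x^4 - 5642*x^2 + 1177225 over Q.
Gal(K/Q) = Z/2Z (cyclic of order 2)

f factors as (x^2 - 5425)(x^2 - 217), so the splitting field is K = Q(sqrt(5425), sqrt(217)). The squarefree part of 5425 is 217 and the squarefree part of 217 is also 217, so sqrt(5425) and sqrt(217) are both rational multiples of sqrt(217). Hence Q(sqrt(5425)) = Q(sqrt(217)) = Q(sqrt(217)), and the splitting field collapses to a single degree-2 extension with Galois group Z/2Z.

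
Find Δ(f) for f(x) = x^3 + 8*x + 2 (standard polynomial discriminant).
Δ = -2156

For a depressed cubic x^3 + p x + q the discriminant is Δ = -4 p^3 - 27 q^2 = -4*(8)^3 - 27*(2)^2 = -2048 - 108 = -2156.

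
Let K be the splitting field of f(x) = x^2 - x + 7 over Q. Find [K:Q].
[K:Q] = 2

The discriminant of x^2 + (-1)*x + (7) is b^2 - 4c = 1 - (28) = -27. Since -27 is not a perfect square in Q, the polynomial is irreducible over Q. Its two roots generate a degree-2 extension, so [K:Q] = 2.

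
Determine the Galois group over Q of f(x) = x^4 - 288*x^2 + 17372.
Gal(K/Q) = V_4 (Klein four-group, Z/2Z × Z/2Z)

f factors as (x^2 - 202)(x^2 - 86), so the splitting field is K = Q(sqrt(202), sqrt(86)). The elements 202, 86, 17372 are all non-squares in Q, so sqrt(202) and sqrt(86) generate independent quadratic extensions. Thus [K:Q] = 4 and Gal(K/Q) is generated by the two order-2 automorphisms sqrt(202) ↦ -sqrt(202) and sqrt(86) ↦ -sqrt(86), giving V_4.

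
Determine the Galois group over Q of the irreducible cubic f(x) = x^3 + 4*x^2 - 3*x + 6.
Gal(K/Q) = S_3 (symmetric group of order 6)

Compute the discriminant of x^3 + (4)*x^2 + (-3)*x + (6): Δ = -3552. Since Δ is not a rational square, the Galois group is not contained in A_3; it must be the full S_3 (irreducibility of the cubic rules out anything smaller).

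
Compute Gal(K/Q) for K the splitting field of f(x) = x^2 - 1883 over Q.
Gal(K/Q) = Z/2Z (cyclic of order 2)

x^2 - 1883 is irreducible over Q since 1883 is not a rational square. The splitting field Q(sqrt(1883)) has degree 2 over Q, and its unique nontrivial automorphism is sqrt(1883) ↦ -sqrt(1883). Hence Gal(Q(sqrt(1883))/Q) = Z/2Z.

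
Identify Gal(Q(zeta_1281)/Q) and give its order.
|Gal(Q(zeta_1281)/Q)| = phi(1281) = 720; group ≅ (Z/1281Z)^* ≅ Z/2Z × Z/6Z × Z/60Z

The n-th cyclotomic polynomial Φ_1281(x) is the minimal polynomial of zeta_1281 over Q and has degree phi(1281) = 720. So Q(zeta_1281) is a degree-720 Galois extension with Galois group (Z/1281Z)^*. By CRT, (Z/1281Z)^* ≅ (Z/3Z)^* × (Z/7Z)^* × (Z/61Z)^*. Each prime-power unit group is (Z/3Z)^* ≅ Z/2Z; (Z/7Z)^* ≅ Z/6Z; (Z/61Z)^* ≅ Z/60Z. Hence Gal(Q(zeta_1281)/Q) ≅ Z/2Z × Z/6Z × Z/60Z.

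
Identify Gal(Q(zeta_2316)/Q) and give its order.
|Gal(Q(zeta_2316)/Q)| = phi(2316) = 768; group ≅ (Z/2316Z)^* ≅ Z/2Z × Z/2Z × Z/192Z

The n-th cyclotomic polynomial Φ_2316(x) is the minimal polynomial of zeta_2316 over Q and has degree phi(2316) = 768. So Q(zeta_2316) is a degree-768 Galois extension with Galois group (Z/2316Z)^*. By CRT, (Z/2316Z)^* ≅ (Z/4Z)^* × (Z/3Z)^* × (Z/193Z)^*. Each prime-power unit group is (Z/4Z)^* ≅ Z/2Z; (Z/3Z)^* ≅ Z/2Z; (Z/193Z)^* ≅ Z/192Z. Hence Gal(Q(zeta_2316)/Q) ≅ Z/2Z × Z/2Z × Z/192Z.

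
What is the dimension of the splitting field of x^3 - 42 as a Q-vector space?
[K:Q] = 6

x^3 - 42 has one real root r = 42^(1/3) and two complex roots r*zeta_3, r*zeta_3^2 where zeta_3 = e^(2*pi*i/3). The splitting field is Q(r, zeta_3). [Q(r):Q] = 3 and [Q(zeta_3):Q] = 2 with gcd = 1, so [Q(r, zeta_3):Q] = 3 * 2 = 6.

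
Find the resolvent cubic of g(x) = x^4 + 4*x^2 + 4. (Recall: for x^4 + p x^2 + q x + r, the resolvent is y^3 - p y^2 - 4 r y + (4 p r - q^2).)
h(y) = y^3 - 4*y^2 - 16*y + 64

Identify coefficients: p = 4, q = 0, r = 4.
Plug into h(y) = y^3 - p y^2 - 4 r y + (4 p r - q^2):
  h(y) = y^3 - (4) y^2 - 4*(4) y + (4*(4)*(4) - (0)^2)
       = y^3 + (-4) y^2 + (-16) y + (64).
Simplifying: h(y) = y^3 - 4*y^2 - 16*y + 64.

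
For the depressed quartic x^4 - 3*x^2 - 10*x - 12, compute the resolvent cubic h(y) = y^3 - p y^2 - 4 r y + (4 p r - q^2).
h(y) = y^3 + 3*y^2 + 48*y + 44

Identify coefficients: p = -3, q = -10, r = -12.
Plug into h(y) = y^3 - p y^2 - 4 r y + (4 p r - q^2):
  h(y) = y^3 - (-3) y^2 - 4*(-12) y + (4*(-3)*(-12) - (-10)^2)
       = y^3 + (3) y^2 + (48) y + (44).
Simplifying: h(y) = y^3 + 3*y^2 + 48*y + 44.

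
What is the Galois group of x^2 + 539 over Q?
Gal(K/Q) = Z/2Z (cyclic of order 2)

x^2 + 539 is irreducible over Q since -539 is not a rational square. The splitting field Q(sqrt(-539)) has degree 2 over Q, and its unique nontrivial automorphism is sqrt(-539) ↦ -sqrt(-539). Hence Gal(Q(sqrt(-539))/Q) = Z/2Z.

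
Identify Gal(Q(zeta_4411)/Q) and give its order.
|Gal(Q(zeta_4411)/Q)| = phi(4411) = 4000; group ≅ (Z/4411Z)^* ≅ Z/10Z × Z/400Z

The n-th cyclotomic polynomial Φ_4411(x) is the minimal polynomial of zeta_4411 over Q and has degree phi(4411) = 4000. So Q(zeta_4411) is a degree-4000 Galois extension with Galois group (Z/4411Z)^*. By CRT, (Z/4411Z)^* ≅ (Z/11Z)^* × (Z/401Z)^*. Each prime-power unit group is (Z/11Z)^* ≅ Z/10Z; (Z/401Z)^* ≅ Z/400Z. Hence Gal(Q(zeta_4411)/Q) ≅ Z/10Z × Z/400Z.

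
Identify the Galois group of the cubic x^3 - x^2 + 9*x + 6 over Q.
Gal(K/Q) = S_3 (symmetric group of order 6)

Compute the discriminant of x^3 + (-1)*x^2 + (9)*x + (6): Δ = -4755. Since Δ is not a rational square, the Galois group is not contained in A_3; it must be the full S_3 (irreducibility of the cubic rules out anything smaller).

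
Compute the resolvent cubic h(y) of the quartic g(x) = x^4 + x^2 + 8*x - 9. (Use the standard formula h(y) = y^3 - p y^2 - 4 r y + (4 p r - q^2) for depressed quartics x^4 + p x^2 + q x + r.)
h(y) = y^3 - y^2 + 36*y - 100

Identify coefficients: p = 1, q = 8, r = -9.
Plug into h(y) = y^3 - p y^2 - 4 r y + (4 p r - q^2):
  h(y) = y^3 - (1) y^2 - 4*(-9) y + (4*(1)*(-9) - (8)^2)
       = y^3 + (-1) y^2 + (36) y + (-100).
Simplifying: h(y) = y^3 - y^2 + 36*y - 100.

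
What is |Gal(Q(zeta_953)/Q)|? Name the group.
|Gal(Q(zeta_953)/Q)| = phi(953) = 952; group ≅ (Z/953Z)^* ≅ Z/952Z

The n-th cyclotomic polynomial Φ_953(x) is the minimal polynomial of zeta_953 over Q and has degree phi(953) = 952. So Q(zeta_953) is a degree-952 Galois extension with Galois group (Z/953Z)^*. (Z/953Z)^* is cyclic since 953 is an odd prime power (or 4). Hence Gal(Q(zeta_953)/Q) ≅ Z/952Z.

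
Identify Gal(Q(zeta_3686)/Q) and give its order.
|Gal(Q(zeta_3686)/Q)| = phi(3686) = 1728; group ≅ (Z/3686Z)^* ≅ Z/18Z × Z/96Z

The n-th cyclotomic polynomial Φ_3686(x) is the minimal polynomial of zeta_3686 over Q and has degree phi(3686) = 1728. So Q(zeta_3686) is a degree-1728 Galois extension with Galois group (Z/3686Z)^*. By CRT, (Z/3686Z)^* ≅ (Z/2Z)^* × (Z/19Z)^* × (Z/97Z)^*. Each prime-power unit group is (Z/2Z)^* ≅ trivial group (order 1); (Z/19Z)^* ≅ Z/18Z; (Z/97Z)^* ≅ Z/96Z. Hence Gal(Q(zeta_3686)/Q) ≅ Z/18Z × Z/96Z.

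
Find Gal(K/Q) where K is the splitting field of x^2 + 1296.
Gal(K/Q) = Z/2Z (cyclic of order 2)

x^2 + 1296 is irreducible over Q since -1296 is not a rational square. The splitting field Q(sqrt(-1296)) has degree 2 over Q, and its unique nontrivial automorphism is sqrt(-1296) ↦ -sqrt(-1296). Hence Gal(Q(sqrt(-1296))/Q) = Z/2Z.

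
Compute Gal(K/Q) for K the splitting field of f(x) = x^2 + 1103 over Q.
Gal(K/Q) = Z/2Z (cyclic of order 2)

x^2 + 1103 is irreducible over Q since -1103 is not a rational square. The splitting field Q(sqrt(-1103)) has degree 2 over Q, and its unique nontrivial automorphism is sqrt(-1103) ↦ -sqrt(-1103). Hence Gal(Q(sqrt(-1103))/Q) = Z/2Z.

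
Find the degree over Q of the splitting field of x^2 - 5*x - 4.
[K:Q] = 2

The discriminant of x^2 + (-5)*x + (-4) is b^2 - 4c = 25 - (-16) = 41. Since 41 is not a perfect square in Q, the polynomial is irreducible over Q. Its two roots generate a degree-2 extension, so [K:Q] = 2.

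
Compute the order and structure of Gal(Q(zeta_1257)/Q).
|Gal(Q(zeta_1257)/Q)| = phi(1257) = 836; group ≅ (Z/1257Z)^* ≅ Z/2Z × Z/418Z

The n-th cyclotomic polynomial Φ_1257(x) is the minimal polynomial of zeta_1257 over Q and has degree phi(1257) = 836. So Q(zeta_1257) is a degree-836 Galois extension with Galois group (Z/1257Z)^*. By CRT, (Z/1257Z)^* ≅ (Z/3Z)^* × (Z/419Z)^*. Each prime-power unit group is (Z/3Z)^* ≅ Z/2Z; (Z/419Z)^* ≅ Z/418Z. Hence Gal(Q(zeta_1257)/Q) ≅ Z/2Z × Z/418Z.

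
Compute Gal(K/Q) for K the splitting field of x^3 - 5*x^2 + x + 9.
Gal(K/Q) = S_3 (symmetric group of order 6)

Compute the discriminant of x^3 + (-5)*x^2 + (1)*x + (9): Δ = 1524. Since Δ is not a rational square, the Galois group is not contained in A_3; it must be the full S_3 (irreducibility of the cubic rules out anything smaller).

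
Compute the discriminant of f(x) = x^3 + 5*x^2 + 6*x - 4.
Δ = -556

For x^3 + a x^2 + b x + c the discriminant is Δ = 18 a b c - 4 a^3 c + a^2 b^2 - 4 b^3 - 27 c^2.
Plug a = 5, b = 6, c = -4:
  18*(5)*(6)*(-4) - 4*(5)^3*(-4) + (5)^2*(6)^2 - 4*(6)^3 - 27*(-4)^2
  = -2160 + (2000) + 900 + (-864) + (-432)
  = -556.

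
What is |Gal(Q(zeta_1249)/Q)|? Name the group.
|Gal(Q(zeta_1249)/Q)| = phi(1249) = 1248; group ≅ (Z/1249Z)^* ≅ Z/1248Z

The n-th cyclotomic polynomial Φ_1249(x) is the minimal polynomial of zeta_1249 over Q and has degree phi(1249) = 1248. So Q(zeta_1249) is a degree-1248 Galois extension with Galois group (Z/1249Z)^*. (Z/1249Z)^* is cyclic since 1249 is an odd prime power (or 4). Hence Gal(Q(zeta_1249)/Q) ≅ Z/1248Z.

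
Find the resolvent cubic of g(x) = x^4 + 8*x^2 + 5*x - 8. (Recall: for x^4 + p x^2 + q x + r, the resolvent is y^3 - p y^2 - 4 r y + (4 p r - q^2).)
h(y) = y^3 - 8*y^2 + 32*y - 281

Identify coefficients: p = 8, q = 5, r = -8.
Plug into h(y) = y^3 - p y^2 - 4 r y + (4 p r - q^2):
  h(y) = y^3 - (8) y^2 - 4*(-8) y + (4*(8)*(-8) - (5)^2)
       = y^3 + (-8) y^2 + (32) y + (-281).
Simplifying: h(y) = y^3 - 8*y^2 + 32*y - 281.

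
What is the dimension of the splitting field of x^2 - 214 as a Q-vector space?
[K:Q] = 2

The polynomial x^2 - 214 is irreducible over Q since 214 is not a perfect square. Its splitting field is Q(sqrt(214)), which has degree 2 over Q.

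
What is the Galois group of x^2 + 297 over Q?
Gal(K/Q) = Z/2Z (cyclic of order 2)

x^2 + 297 is irreducible over Q since -297 is not a rational square. The splitting field Q(sqrt(-297)) has degree 2 over Q, and its unique nontrivial automorphism is sqrt(-297) ↦ -sqrt(-297). Hence Gal(Q(sqrt(-297))/Q) = Z/2Z.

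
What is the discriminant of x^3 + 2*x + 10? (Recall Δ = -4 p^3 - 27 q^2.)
Δ = -2732

For a depressed cubic x^3 + p x + q the discriminant is Δ = -4 p^3 - 27 q^2 = -4*(2)^3 - 27*(10)^2 = -32 - 2700 = -2732.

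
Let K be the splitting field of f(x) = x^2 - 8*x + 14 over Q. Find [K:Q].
[K:Q] = 2

The discriminant of x^2 + (-8)*x + (14) is b^2 - 4c = 64 - (56) = 8. Since 8 is not a perfect square in Q, the polynomial is irreducible over Q. Its two roots generate a degree-2 extension, so [K:Q] = 2.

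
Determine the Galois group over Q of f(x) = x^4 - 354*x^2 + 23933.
Gal(K/Q) = V_4 (Klein four-group, Z/2Z × Z/2Z)

f factors as (x^2 - 263)(x^2 - 91), so the splitting field is K = Q(sqrt(263), sqrt(91)). The elements 263, 91, 23933 are all non-squares in Q, so sqrt(263) and sqrt(91) generate independent quadratic extensions. Thus [K:Q] = 4 and Gal(K/Q) is generated by the two order-2 automorphisms sqrt(263) ↦ -sqrt(263) and sqrt(91) ↦ -sqrt(91), giving V_4.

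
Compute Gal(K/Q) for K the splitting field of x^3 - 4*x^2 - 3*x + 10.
Gal(K/Q) = S_3 (symmetric group of order 6)

Compute the discriminant of x^3 + (-4)*x^2 + (-3)*x + (10): Δ = 2272. Since Δ is not a rational square, the Galois group is not contained in A_3; it must be the full S_3 (irreducibility of the cubic rules out anything smaller).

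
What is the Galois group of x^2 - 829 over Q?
Gal(K/Q) = Z/2Z (cyclic of order 2)

x^2 - 829 is irreducible over Q since 829 is not a rational square. The splitting field Q(sqrt(829)) has degree 2 over Q, and its unique nontrivial automorphism is sqrt(829) ↦ -sqrt(829). Hence Gal(Q(sqrt(829))/Q) = Z/2Z.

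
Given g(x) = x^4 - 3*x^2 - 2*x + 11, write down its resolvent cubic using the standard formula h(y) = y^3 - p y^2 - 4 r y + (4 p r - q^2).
h(y) = y^3 + 3*y^2 - 44*y - 136

Identify coefficients: p = -3, q = -2, r = 11.
Plug into h(y) = y^3 - p y^2 - 4 r y + (4 p r - q^2):
  h(y) = y^3 - (-3) y^2 - 4*(11) y + (4*(-3)*(11) - (-2)^2)
       = y^3 + (3) y^2 + (-44) y + (-136).
Simplifying: h(y) = y^3 + 3*y^2 - 44*y - 136.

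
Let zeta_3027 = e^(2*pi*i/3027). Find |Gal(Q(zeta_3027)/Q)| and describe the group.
|Gal(Q(zeta_3027)/Q)| = phi(3027) = 2016; group ≅ (Z/3027Z)^* ≅ Z/2Z × Z/1008Z

The n-th cyclotomic polynomial Φ_3027(x) is the minimal polynomial of zeta_3027 over Q and has degree phi(3027) = 2016. So Q(zeta_3027) is a degree-2016 Galois extension with Galois group (Z/3027Z)^*. By CRT, (Z/3027Z)^* ≅ (Z/3Z)^* × (Z/1009Z)^*. Each prime-power unit group is (Z/3Z)^* ≅ Z/2Z; (Z/1009Z)^* ≅ Z/1008Z. Hence Gal(Q(zeta_3027)/Q) ≅ Z/2Z × Z/1008Z.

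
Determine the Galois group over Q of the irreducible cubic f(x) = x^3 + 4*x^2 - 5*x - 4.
Gal(K/Q) = S_3 (symmetric group of order 6)

Compute the discriminant of x^3 + (4)*x^2 + (-5)*x + (-4): Δ = 2932. Since Δ is not a rational square, the Galois group is not contained in A_3; it must be the full S_3 (irreducibility of the cubic rules out anything smaller).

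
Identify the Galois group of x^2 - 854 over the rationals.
Gal(K/Q) = Z/2Z (cyclic of order 2)

x^2 - 854 is irreducible over Q since 854 is not a rational square. The splitting field Q(sqrt(854)) has degree 2 over Q, and its unique nontrivial automorphism is sqrt(854) ↦ -sqrt(854). Hence Gal(Q(sqrt(854))/Q) = Z/2Z.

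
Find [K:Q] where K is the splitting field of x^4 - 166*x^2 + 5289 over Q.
[K:Q] = 4

f factors as (x^2 - 43)(x^2 - 123); the splitting field is K = Q(sqrt(43), sqrt(123)). Since 43, 123, and 5289 are all non-squares in Q, the three subfields Q(sqrt(43)), Q(sqrt(123)), Q(sqrt(5289)) are distinct degree-2 extensions, so [K:Q] = 4 (Klein four Galois group).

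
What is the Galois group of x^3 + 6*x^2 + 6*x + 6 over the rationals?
Gal(K/Q) = S_3 (symmetric group of order 6)

Compute the discriminant of x^3 + (6)*x^2 + (6)*x + (6): Δ = -1836. Since Δ is not a rational square, the Galois group is not contained in A_3; it must be the full S_3 (irreducibility of the cubic rules out anything smaller).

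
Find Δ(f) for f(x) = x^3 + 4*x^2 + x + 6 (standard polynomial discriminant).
Δ = -2064

For x^3 + a x^2 + b x + c the discriminant is Δ = 18 a b c - 4 a^3 c + a^2 b^2 - 4 b^3 - 27 c^2.
Plug a = 4, b = 1, c = 6:
  18*(4)*(1)*(6) - 4*(4)^3*(6) + (4)^2*(1)^2 - 4*(1)^3 - 27*(6)^2
  = 432 + (-1536) + 16 + (-4) + (-972)
  = -2064.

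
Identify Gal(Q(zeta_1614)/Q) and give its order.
|Gal(Q(zeta_1614)/Q)| = phi(1614) = 536; group ≅ (Z/1614Z)^* ≅ Z/2Z × Z/268Z

The n-th cyclotomic polynomial Φ_1614(x) is the minimal polynomial of zeta_1614 over Q and has degree phi(1614) = 536. So Q(zeta_1614) is a degree-536 Galois extension with Galois group (Z/1614Z)^*. By CRT, (Z/1614Z)^* ≅ (Z/2Z)^* × (Z/3Z)^* × (Z/269Z)^*. Each prime-power unit group is (Z/2Z)^* ≅ trivial group (order 1); (Z/3Z)^* ≅ Z/2Z; (Z/269Z)^* ≅ Z/268Z. Hence Gal(Q(zeta_1614)/Q) ≅ Z/2Z × Z/268Z.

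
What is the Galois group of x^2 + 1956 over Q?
Gal(K/Q) = Z/2Z (cyclic of order 2)

x^2 + 1956 is irreducible over Q since -1956 is not a rational square. The splitting field Q(sqrt(-1956)) has degree 2 over Q, and its unique nontrivial automorphism is sqrt(-1956) ↦ -sqrt(-1956). Hence Gal(Q(sqrt(-1956))/Q) = Z/2Z.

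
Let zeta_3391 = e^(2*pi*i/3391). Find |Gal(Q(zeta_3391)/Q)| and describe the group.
|Gal(Q(zeta_3391)/Q)| = phi(3391) = 3390; group ≅ (Z/3391Z)^* ≅ Z/3390Z

The n-th cyclotomic polynomial Φ_3391(x) is the minimal polynomial of zeta_3391 over Q and has degree phi(3391) = 3390. So Q(zeta_3391) is a degree-3390 Galois extension with Galois group (Z/3391Z)^*. (Z/3391Z)^* is cyclic since 3391 is an odd prime power (or 4). Hence Gal(Q(zeta_3391)/Q) ≅ Z/3390Z.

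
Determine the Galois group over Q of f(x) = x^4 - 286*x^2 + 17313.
Gal(K/Q) = V_4 (Klein four-group, Z/2Z × Z/2Z)

f factors as (x^2 - 87)(x^2 - 199), so the splitting field is K = Q(sqrt(87), sqrt(199)). The elements 87, 199, 17313 are all non-squares in Q, so sqrt(87) and sqrt(199) generate independent quadratic extensions. Thus [K:Q] = 4 and Gal(K/Q) is generated by the two order-2 automorphisms sqrt(87) ↦ -sqrt(87) and sqrt(199) ↦ -sqrt(199), giving V_4.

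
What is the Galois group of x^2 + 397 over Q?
Gal(K/Q) = Z/2Z (cyclic of order 2)

x^2 + 397 is irreducible over Q since -397 is not a rational square. The splitting field Q(sqrt(-397)) has degree 2 over Q, and its unique nontrivial automorphism is sqrt(-397) ↦ -sqrt(-397). Hence Gal(Q(sqrt(-397))/Q) = Z/2Z.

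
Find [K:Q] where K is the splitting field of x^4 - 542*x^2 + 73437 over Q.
[K:Q] = 4

f factors as (x^2 - 273)(x^2 - 269); the splitting field is K = Q(sqrt(273), sqrt(269)). Since 273, 269, and 73437 are all non-squares in Q, the three subfields Q(sqrt(273)), Q(sqrt(269)), Q(sqrt(73437)) are distinct degree-2 extensions, so [K:Q] = 4 (Klein four Galois group).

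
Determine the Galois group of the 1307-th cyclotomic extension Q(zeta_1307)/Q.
|Gal(Q(zeta_1307)/Q)| = phi(1307) = 1306; group ≅ (Z/1307Z)^* ≅ Z/1306Z

The n-th cyclotomic polynomial Φ_1307(x) is the minimal polynomial of zeta_1307 over Q and has degree phi(1307) = 1306. So Q(zeta_1307) is a degree-1306 Galois extension with Galois group (Z/1307Z)^*. (Z/1307Z)^* is cyclic since 1307 is an odd prime power (or 4). Hence Gal(Q(zeta_1307)/Q) ≅ Z/1306Z.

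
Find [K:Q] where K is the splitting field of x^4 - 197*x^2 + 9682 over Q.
[K:Q] = 4

f factors as (x^2 - 103)(x^2 - 94); the splitting field is K = Q(sqrt(103), sqrt(94)). Since 103, 94, and 9682 are all non-squares in Q, the three subfields Q(sqrt(103)), Q(sqrt(94)), Q(sqrt(9682)) are distinct degree-2 extensions, so [K:Q] = 4 (Klein four Galois group).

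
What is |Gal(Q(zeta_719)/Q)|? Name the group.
|Gal(Q(zeta_719)/Q)| = phi(719) = 718; group ≅ (Z/719Z)^* ≅ Z/718Z

The n-th cyclotomic polynomial Φ_719(x) is the minimal polynomial of zeta_719 over Q and has degree phi(719) = 718. So Q(zeta_719) is a degree-718 Galois extension with Galois group (Z/719Z)^*. (Z/719Z)^* is cyclic since 719 is an odd prime power (or 4). Hence Gal(Q(zeta_719)/Q) ≅ Z/718Z.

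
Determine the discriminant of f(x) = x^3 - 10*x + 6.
Δ = 3028

For a depressed cubic x^3 + p x + q the discriminant is Δ = -4 p^3 - 27 q^2 = -4*(-10)^3 - 27*(6)^2 = 4000 - 972 = 3028.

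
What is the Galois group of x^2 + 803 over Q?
Gal(K/Q) = Z/2Z (cyclic of order 2)

x^2 + 803 is irreducible over Q since -803 is not a rational square. The splitting field Q(sqrt(-803)) has degree 2 over Q, and its unique nontrivial automorphism is sqrt(-803) ↦ -sqrt(-803). Hence Gal(Q(sqrt(-803))/Q) = Z/2Z.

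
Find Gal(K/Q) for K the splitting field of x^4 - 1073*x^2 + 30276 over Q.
Gal(K/Q) = Z/2Z (cyclic of order 2)

f factors as (x^2 - 29)(x^2 - 1044), so the splitting field is K = Q(sqrt(29), sqrt(1044)). The squarefree part of 29 is 29 and the squarefree part of 1044 is also 29, so sqrt(29) and sqrt(1044) are both rational multiples of sqrt(29). Hence Q(sqrt(29)) = Q(sqrt(1044)) = Q(sqrt(29)), and the splitting field collapses to a single degree-2 extension with Galois group Z/2Z.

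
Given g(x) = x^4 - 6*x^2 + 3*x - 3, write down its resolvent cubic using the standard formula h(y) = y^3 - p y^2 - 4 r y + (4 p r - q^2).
h(y) = y^3 + 6*y^2 + 12*y + 63

Identify coefficients: p = -6, q = 3, r = -3.
Plug into h(y) = y^3 - p y^2 - 4 r y + (4 p r - q^2):
  h(y) = y^3 - (-6) y^2 - 4*(-3) y + (4*(-6)*(-3) - (3)^2)
       = y^3 + (6) y^2 + (12) y + (63).
Simplifying: h(y) = y^3 + 6*y^2 + 12*y + 63.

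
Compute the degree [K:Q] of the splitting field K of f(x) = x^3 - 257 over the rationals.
[K:Q] = 6

x^3 - 257 has one real root r = 257^(1/3) and two complex roots r*zeta_3, r*zeta_3^2 where zeta_3 = e^(2*pi*i/3). The splitting field is Q(r, zeta_3). [Q(r):Q] = 3 and [Q(zeta_3):Q] = 2 with gcd = 1, so [Q(r, zeta_3):Q] = 3 * 2 = 6.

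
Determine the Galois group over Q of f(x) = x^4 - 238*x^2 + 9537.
Gal(K/Q) = V_4 (Klein four-group, Z/2Z × Z/2Z)

f factors as (x^2 - 51)(x^2 - 187), so the splitting field is K = Q(sqrt(51), sqrt(187)). The elements 51, 187, 9537 are all non-squares in Q, so sqrt(51) and sqrt(187) generate independent quadratic extensions. Thus [K:Q] = 4 and Gal(K/Q) is generated by the two order-2 automorphisms sqrt(51) ↦ -sqrt(51) and sqrt(187) ↦ -sqrt(187), giving V_4.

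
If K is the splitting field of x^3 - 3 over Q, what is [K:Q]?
[K:Q] = 6

x^3 - 3 has one real root r = 3^(1/3) and two complex roots r*zeta_3, r*zeta_3^2 where zeta_3 = e^(2*pi*i/3). The splitting field is Q(r, zeta_3). [Q(r):Q] = 3 and [Q(zeta_3):Q] = 2 with gcd = 1, so [Q(r, zeta_3):Q] = 3 * 2 = 6.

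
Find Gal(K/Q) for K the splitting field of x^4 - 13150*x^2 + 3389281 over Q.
Gal(K/Q) = Z/2Z (cyclic of order 2)

f factors as (x^2 - 263)(x^2 - 12887), so the splitting field is K = Q(sqrt(263), sqrt(12887)). The squarefree part of 263 is 263 and the squarefree part of 12887 is also 263, so sqrt(263) and sqrt(12887) are both rational multiples of sqrt(263). Hence Q(sqrt(263)) = Q(sqrt(12887)) = Q(sqrt(263)), and the splitting field collapses to a single degree-2 extension with Galois group Z/2Z.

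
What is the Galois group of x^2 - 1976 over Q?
Gal(K/Q) = Z/2Z (cyclic of order 2)

x^2 - 1976 is irreducible over Q since 1976 is not a rational square. The splitting field Q(sqrt(1976)) has degree 2 over Q, and its unique nontrivial automorphism is sqrt(1976) ↦ -sqrt(1976). Hence Gal(Q(sqrt(1976))/Q) = Z/2Z.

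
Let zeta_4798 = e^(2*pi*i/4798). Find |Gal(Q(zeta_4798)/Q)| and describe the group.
|Gal(Q(zeta_4798)/Q)| = phi(4798) = 2398; group ≅ (Z/4798Z)^* ≅ Z/2398Z

The n-th cyclotomic polynomial Φ_4798(x) is the minimal polynomial of zeta_4798 over Q and has degree phi(4798) = 2398. So Q(zeta_4798) is a degree-2398 Galois extension with Galois group (Z/4798Z)^*. By CRT, (Z/4798Z)^* ≅ (Z/2Z)^* × (Z/2399Z)^*. Each prime-power unit group is (Z/2Z)^* ≅ trivial group (order 1); (Z/2399Z)^* ≅ Z/2398Z. Hence Gal(Q(zeta_4798)/Q) ≅ Z/2398Z.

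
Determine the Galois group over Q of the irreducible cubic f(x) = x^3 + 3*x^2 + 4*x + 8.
Gal(K/Q) = S_3 (symmetric group of order 6)

Compute the discriminant of x^3 + (3)*x^2 + (4)*x + (8): Δ = -976. Since Δ is not a rational square, the Galois group is not contained in A_3; it must be the full S_3 (irreducibility of the cubic rules out anything smaller).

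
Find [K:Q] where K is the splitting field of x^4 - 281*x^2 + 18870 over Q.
[K:Q] = 4

f factors as (x^2 - 111)(x^2 - 170); the splitting field is K = Q(sqrt(111), sqrt(170)). Since 111, 170, and 18870 are all non-squares in Q, the three subfields Q(sqrt(111)), Q(sqrt(170)), Q(sqrt(18870)) are distinct degree-2 extensions, so [K:Q] = 4 (Klein four Galois group).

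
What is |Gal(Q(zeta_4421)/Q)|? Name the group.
|Gal(Q(zeta_4421)/Q)| = phi(4421) = 4420; group ≅ (Z/4421Z)^* ≅ Z/4420Z

The n-th cyclotomic polynomial Φ_4421(x) is the minimal polynomial of zeta_4421 over Q and has degree phi(4421) = 4420. So Q(zeta_4421) is a degree-4420 Galois extension with Galois group (Z/4421Z)^*. (Z/4421Z)^* is cyclic since 4421 is an odd prime power (or 4). Hence Gal(Q(zeta_4421)/Q) ≅ Z/4420Z.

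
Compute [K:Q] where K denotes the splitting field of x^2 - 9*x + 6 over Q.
[K:Q] = 2

The discriminant of x^2 + (-9)*x + (6) is b^2 - 4c = 81 - (24) = 57. Since 57 is not a perfect square in Q, the polynomial is irreducible over Q. Its two roots generate a degree-2 extension, so [K:Q] = 2.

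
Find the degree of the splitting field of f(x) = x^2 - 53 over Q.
[K:Q] = 2

The polynomial x^2 - 53 is irreducible over Q since 53 is not a perfect square. Its splitting field is Q(sqrt(53)), which has degree 2 over Q.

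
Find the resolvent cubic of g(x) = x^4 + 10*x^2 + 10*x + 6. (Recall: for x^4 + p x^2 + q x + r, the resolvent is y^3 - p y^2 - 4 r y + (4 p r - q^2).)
h(y) = y^3 - 10*y^2 - 24*y + 140

Identify coefficients: p = 10, q = 10, r = 6.
Plug into h(y) = y^3 - p y^2 - 4 r y + (4 p r - q^2):
  h(y) = y^3 - (10) y^2 - 4*(6) y + (4*(10)*(6) - (10)^2)
       = y^3 + (-10) y^2 + (-24) y + (140).
Simplifying: h(y) = y^3 - 10*y^2 - 24*y + 140.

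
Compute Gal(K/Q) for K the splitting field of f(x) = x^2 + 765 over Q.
Gal(K/Q) = Z/2Z (cyclic of order 2)

x^2 + 765 is irreducible over Q since -765 is not a rational square. The splitting field Q(sqrt(-765)) has degree 2 over Q, and its unique nontrivial automorphism is sqrt(-765) ↦ -sqrt(-765). Hence Gal(Q(sqrt(-765))/Q) = Z/2Z.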